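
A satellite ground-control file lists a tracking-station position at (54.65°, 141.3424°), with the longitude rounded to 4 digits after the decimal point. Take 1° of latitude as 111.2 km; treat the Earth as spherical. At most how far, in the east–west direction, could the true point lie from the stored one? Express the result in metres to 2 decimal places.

3.22 metres

Rounding to 4 decimal places leaves the longitude within ±5e-05° of the true value.
One degree of longitude at 54.65° is 111200 × cos 54.65° ≈ 111200 × 0.5786 = 64336.9 m.
So at most 5e-05° × 64336.9 ≈ 3.21685 m east–west.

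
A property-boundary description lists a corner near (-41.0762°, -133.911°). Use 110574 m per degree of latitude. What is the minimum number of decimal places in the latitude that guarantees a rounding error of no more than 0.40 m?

One degree of latitude covers 110574 m.
N decimal places → at most half a unit in the last place, 0.5 × 10⁻ᴺ° = 110574/2 × 10⁻ᴺ m.
Need 0.5 × 110574 × 10⁻ᴺ ≤ 0.40 → 10⁻ᴺ ≤ 7.235e-06, so N ≥ 5.14.
N = 5 would give 0.553 m (too coarse); N = 6 gives 0.0553 m ≤ 0.40 m.

6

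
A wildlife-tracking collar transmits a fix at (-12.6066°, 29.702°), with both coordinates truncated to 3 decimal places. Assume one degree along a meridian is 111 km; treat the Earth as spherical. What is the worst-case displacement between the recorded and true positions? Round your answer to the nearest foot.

509 feet

Truncating at 3 decimal places can drop up to a full unit in the last place, so each coordinate may be off by as much as 0.001°.
Latitude error → 0.001 × 111000 = 111 m along the meridian.
Longitude error → 0.001 × 111000 × cos 12.6066° = 0.001 × 111000 × 0.9759 ≈ 108.324 m.
Worst case both components are at the extreme and orthogonal: √(111² + 108.324²) ≈ 155.097 m.
In feet: 155.097 m ÷ 0.3048 ≈ 508.85 ft.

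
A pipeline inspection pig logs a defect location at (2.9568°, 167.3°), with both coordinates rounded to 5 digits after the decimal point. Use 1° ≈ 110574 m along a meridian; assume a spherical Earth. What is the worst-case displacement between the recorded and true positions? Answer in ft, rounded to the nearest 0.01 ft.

2.56 ft

Rounding to 5 decimal places leaves each coordinate within ±5e-06° of the true value.
North–south component: 5e-06° × 110574 = 0.55287 m.
E–W at 2.9568°: 5e-06° × 110574 × cos 2.9568° = 5e-06 × 110574 × 0.9987 ≈ 0.552134 m.
The two errors are perpendicular, so the maximum displacement is √(0.55287² + 0.552134²) ≈ 0.781356 m.
Converting: 0.781356 m × 3.2808 ft/m ≈ 2.5635 ft.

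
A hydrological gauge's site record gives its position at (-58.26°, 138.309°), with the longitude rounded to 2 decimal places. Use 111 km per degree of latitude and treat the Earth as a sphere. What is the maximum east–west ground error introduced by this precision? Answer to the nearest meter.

292 meters

Rounding to 2 decimal places leaves the longitude within ±0.005° of the true value.
One degree of longitude at 58.26° is 111000 × cos 58.26° ≈ 111000 × 0.5261 = 58393.3 m.
Maximum E–W displacement: 0.005 × 58393.3 = 291.966 m.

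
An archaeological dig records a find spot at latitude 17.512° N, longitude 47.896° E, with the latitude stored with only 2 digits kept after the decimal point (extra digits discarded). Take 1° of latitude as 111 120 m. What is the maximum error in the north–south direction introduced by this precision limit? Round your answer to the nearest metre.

1111 metres

Truncating at 2 decimal places can drop up to a full unit in the last place, so the latitude may be off by as much as 0.01°.
So the N–S error is at most 0.01 × 111120 = 1111.2 m.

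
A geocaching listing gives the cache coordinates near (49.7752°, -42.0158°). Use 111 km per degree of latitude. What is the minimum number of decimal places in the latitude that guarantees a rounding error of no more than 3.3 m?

5 decimal places

One degree of latitude covers 111000 m.
Rounding to N decimal places gives at most 0.5 × 10⁻ᴺ degrees of error, i.e. 0.5 × 10⁻ᴺ × 111000 m.
Setting 55500 × 10⁻ᴺ ≤ 3.3 gives 10ᴺ ≥ 1.682e+04, i.e. N ≥ 4.23.
N = 4 would give 5.55 m (too coarse); N = 5 gives 0.555 m ≤ 3.3 m.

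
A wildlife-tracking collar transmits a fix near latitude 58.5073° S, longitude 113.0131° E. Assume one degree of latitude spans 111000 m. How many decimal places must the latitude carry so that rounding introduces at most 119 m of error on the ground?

One degree of latitude covers 111000 m.
Rounding to N decimal places gives at most 0.5 × 10⁻ᴺ degrees of error, i.e. 0.5 × 10⁻ᴺ × 111000 m.
Setting 55500 × 10⁻ᴺ ≤ 119 gives 10ᴺ ≥ 466.4, i.e. N ≥ 2.67.
So 3 decimal places suffice (55.5 m); 2 would allow up to 555 m.

3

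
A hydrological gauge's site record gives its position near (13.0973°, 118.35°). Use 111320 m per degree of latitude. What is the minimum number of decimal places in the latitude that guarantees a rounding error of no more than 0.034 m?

7 decimal places

One degree of latitude covers 111320 m.
Rounding to N decimal places gives at most 0.5 × 10⁻ᴺ degrees of error, i.e. 0.5 × 10⁻ᴺ × 111320 m.
Setting 55660 × 10⁻ᴺ ≤ 0.034 gives 10ᴺ ≥ 1.637e+06, i.e. N ≥ 6.21.
At 6 places the error can reach 0.0557 m, but 7 places keeps it to 0.00557 m.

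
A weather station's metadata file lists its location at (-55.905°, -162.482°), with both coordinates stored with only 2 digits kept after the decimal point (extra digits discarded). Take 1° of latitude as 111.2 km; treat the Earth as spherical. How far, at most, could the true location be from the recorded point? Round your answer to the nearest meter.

Truncating at 2 decimal places can drop up to a full unit in the last place, so each coordinate may be off by as much as 0.01°.
Latitude error → 0.01 × 111200 = 1112 m along the meridian.
Longitude error → 0.01 × 111200 × cos 55.905° = 0.01 × 111200 × 0.5606 ≈ 623.35 m.
Combining orthogonally: (1112² + 623.35²)^½ ≈ 1274.8 m.

1275 meters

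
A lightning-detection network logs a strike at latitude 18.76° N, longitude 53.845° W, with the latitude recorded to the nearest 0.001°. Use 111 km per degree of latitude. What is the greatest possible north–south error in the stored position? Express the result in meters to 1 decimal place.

55.5 meters

Rounding to 3 decimal places leaves the latitude within ±0.0005° of the true value.
Along the meridian that is 0.0005° × 111000 m/° = 55.5 m.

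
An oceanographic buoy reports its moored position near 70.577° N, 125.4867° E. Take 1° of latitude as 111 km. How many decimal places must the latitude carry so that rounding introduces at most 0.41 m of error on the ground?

6 decimal places

One degree of latitude covers 111000 m.
With N decimal places the half-ulp bound is 0.5·10⁻ᴺ°, or 0.5·10⁻ᴺ × 111000 m on the ground.
Need 0.5 × 111000 × 10⁻ᴺ ≤ 0.41 → 10⁻ᴺ ≤ 7.387e-06, so N ≥ 5.13.
At 5 places the error can reach 0.555 m, but 6 places keeps it to 0.0555 m.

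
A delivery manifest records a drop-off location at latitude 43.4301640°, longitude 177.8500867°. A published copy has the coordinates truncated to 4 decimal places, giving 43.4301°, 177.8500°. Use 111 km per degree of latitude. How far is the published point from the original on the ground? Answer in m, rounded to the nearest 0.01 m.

9.97 m

The latitude changed by +0.0000640° and the longitude by +0.0000867°.
N–S: 0.0000640° × 111000 m/° = 7.104 m.
East–west at this latitude: 0.0000867° × 111000 × cos 43.4301° ≈ 0.0000867 × 80609.7 = 6.98886 m.
Combined displacement = (7.104² + 6.98886²)^½ ≈ 9.96549 m.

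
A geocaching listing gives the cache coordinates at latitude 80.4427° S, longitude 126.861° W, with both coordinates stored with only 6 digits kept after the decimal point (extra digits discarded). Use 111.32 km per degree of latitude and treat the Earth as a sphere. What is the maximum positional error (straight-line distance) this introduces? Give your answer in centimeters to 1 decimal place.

11.3 centimeters

Truncating at 6 decimal places can drop up to a full unit in the last place, so each coordinate may be off by as much as 1e-06°.
Latitude error → 1e-06 × 111320 = 0.11132 m along the meridian.
Longitude error → 1e-06 × 111320 × cos 80.4427° = 1e-06 × 111320 × 0.1660 ≈ 0.0184829 m.
Combining orthogonally: (0.11132² + 0.0184829²)^½ ≈ 0.112844 m.
That is 0.112844 m = 11.284 cm.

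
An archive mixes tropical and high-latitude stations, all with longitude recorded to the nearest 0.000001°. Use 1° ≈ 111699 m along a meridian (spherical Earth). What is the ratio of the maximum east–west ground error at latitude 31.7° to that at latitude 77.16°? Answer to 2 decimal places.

Rounding to 6 decimal places leaves the longitude within ±5e-07° of the true value.
Error at 31.7° = 5e-07° × 111699 × cos 31.7° ≈ 0.055849 × 0.8508 = 0.047517 m.
Error at 77.16° = 5e-07° × 111699 × cos 77.16° ≈ 0.055849 × 0.2222 = 0.012411 m.
The ratio reduces to cos 31.7° / cos 77.16° = 0.8508/0.2222 ≈ 3.8285.

3.83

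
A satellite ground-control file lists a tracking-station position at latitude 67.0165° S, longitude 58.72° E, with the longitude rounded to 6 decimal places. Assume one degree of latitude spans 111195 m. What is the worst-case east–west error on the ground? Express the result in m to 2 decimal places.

Rounding to 6 decimal places leaves the longitude within ±5e-07° of the true value.
Parallels shrink by cos φ, so at 67.0165° a degree of longitude is 111195 × 0.3905 ≈ 43417.9 m.
East–west error: 5e-07° × 43417.9 m/° ≈ 0.0217089 m.

0.02 m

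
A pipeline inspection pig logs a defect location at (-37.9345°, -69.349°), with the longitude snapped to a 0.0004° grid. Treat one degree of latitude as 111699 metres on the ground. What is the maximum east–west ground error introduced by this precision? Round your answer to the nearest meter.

18 meters

With a 0.0004° grid the true value lies within half a step, ±0.0004°/2 = ±0.0002°, of the stored one.
Parallels shrink by cos φ, so at 37.9345° a degree of longitude is 111699 × 0.7887 ≈ 88098.6 m.
Maximum E–W displacement: 0.0002 × 88098.6 = 17.6197 m.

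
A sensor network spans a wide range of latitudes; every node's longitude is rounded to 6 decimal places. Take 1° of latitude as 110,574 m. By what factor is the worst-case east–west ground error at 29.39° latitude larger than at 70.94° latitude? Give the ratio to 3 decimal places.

2.668

Rounding to 6 decimal places leaves the longitude within ±5e-07° of the true value.
At 29.39°: 5e-07° × 110574 × cos 29.39° = 5e-07 × 110574 × 0.8713 ≈ 0.048172 m.
Error at 70.94° = 5e-07° × 110574 × cos 70.94° ≈ 0.055287 × 0.3266 = 0.018054 m.
Ratio: 0.048172 / 0.018054 = cos 29.39° / cos 70.94° ≈ 2.6681.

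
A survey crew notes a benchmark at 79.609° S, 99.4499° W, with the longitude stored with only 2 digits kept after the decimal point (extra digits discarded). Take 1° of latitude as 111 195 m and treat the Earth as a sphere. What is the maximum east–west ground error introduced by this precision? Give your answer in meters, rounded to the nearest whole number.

Truncating at 2 decimal places can drop up to a full unit in the last place, so the longitude may be off by as much as 0.01°.
One degree of longitude at 79.609° is 111195 × cos 79.609° ≈ 111195 × 0.1804 = 20055.6 m.
East–west error: 0.01° × 20055.6 m/° ≈ 200.556 m.

201 meters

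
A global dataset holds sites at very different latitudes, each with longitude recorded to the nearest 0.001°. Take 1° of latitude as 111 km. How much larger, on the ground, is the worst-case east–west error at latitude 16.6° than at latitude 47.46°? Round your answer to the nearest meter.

Rounding to 3 decimal places leaves the longitude within ±0.0005° of the true value.
Error at 16.6° = 0.0005° × 111000 × cos 16.6° ≈ 55.5 × 0.9583 = 53.187 m.
At 47.46°: 0.0005° × 111000 × cos 47.46° = 0.0005 × 111000 × 0.6761 ≈ 37.524 m.
So the lower-latitude error exceeds the higher by 53.187 − 37.524 = 15.663 m.

16 meters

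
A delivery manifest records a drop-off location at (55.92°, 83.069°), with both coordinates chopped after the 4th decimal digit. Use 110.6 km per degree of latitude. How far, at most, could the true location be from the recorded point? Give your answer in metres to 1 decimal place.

Truncating at 4 decimal places can drop up to a full unit in the last place, so each coordinate may be off by as much as 0.0001°.
Latitude error → 0.0001 × 110600 = 11.06 m along the meridian.
Longitude error → 0.0001 × 110600 × cos 55.92° = 0.0001 × 110600 × 0.5603 ≈ 6.19747 m.
Combining orthogonally: (11.06² + 6.19747²)^½ ≈ 12.678 m.

12.7 metres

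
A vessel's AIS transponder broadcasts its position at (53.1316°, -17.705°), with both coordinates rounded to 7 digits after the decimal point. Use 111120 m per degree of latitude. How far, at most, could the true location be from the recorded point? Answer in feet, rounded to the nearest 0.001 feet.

Rounding to 7 decimal places leaves each coordinate within ±5e-08° of the true value.
North–south component: 5e-08° × 111120 = 0.005556 m.
E–W at 53.1316°: 5e-08° × 111120 × cos 53.1316° = 5e-08 × 111120 × 0.6000 ≈ 0.00333348 m.
Worst case both components are at the extreme and orthogonal: √(0.005556² + 0.00333348²) ≈ 0.00647929 m.
In feet: 0.00647929 m ÷ 0.3048 ≈ 0.021258 ft.

0.021 feet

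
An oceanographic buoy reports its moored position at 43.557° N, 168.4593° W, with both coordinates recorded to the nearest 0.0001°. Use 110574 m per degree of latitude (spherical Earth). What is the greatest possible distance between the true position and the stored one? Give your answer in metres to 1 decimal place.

6.8 metres

Rounding to 4 decimal places leaves each coordinate within ±5e-05° of the true value.
Latitude error → 5e-05 × 110574 = 5.5287 m along the meridian.
E–W at 43.557°: 5e-05° × 110574 × cos 43.557° = 5e-05 × 110574 × 0.7247 ≈ 4.00659 m.
Worst case both components are at the extreme and orthogonal: √(5.5287² + 4.00659²) ≈ 6.82783 m.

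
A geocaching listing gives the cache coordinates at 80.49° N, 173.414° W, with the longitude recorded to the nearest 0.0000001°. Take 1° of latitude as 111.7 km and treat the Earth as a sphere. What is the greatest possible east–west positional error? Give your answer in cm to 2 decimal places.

Rounding to 7 decimal places leaves the longitude within ±5e-08° of the true value.
One degree of longitude at 80.49° is 111700 × cos 80.49° ≈ 111700 × 0.1652 = 18455 m.
East–west error: 5e-08° × 18455 m/° ≈ 0.000922752 m.
That is 0.000922752 m = 0.092275 cm.

0.09 cm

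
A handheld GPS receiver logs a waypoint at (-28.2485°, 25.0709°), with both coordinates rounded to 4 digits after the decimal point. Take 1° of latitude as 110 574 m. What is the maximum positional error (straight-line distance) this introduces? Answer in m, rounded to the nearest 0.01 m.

Rounding to 4 decimal places leaves each coordinate within ±5e-05° of the true value.
North–south component: 5e-05° × 110574 = 5.5287 m.
Longitude error → 5e-05 × 110574 × cos 28.2485° = 5e-05 × 110574 × 0.8809 ≈ 4.87025 m.
Combining orthogonally: (5.5287² + 4.87025²)^½ ≈ 7.36789 m.

7.37 m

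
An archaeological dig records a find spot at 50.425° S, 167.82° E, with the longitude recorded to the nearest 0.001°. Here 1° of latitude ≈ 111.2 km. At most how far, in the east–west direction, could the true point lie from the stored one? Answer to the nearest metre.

35 metres

Rounding to 3 decimal places leaves the longitude within ±0.0005° of the true value.
At latitude 50.425° a degree of longitude spans 111200 m × cos 50.425° = 111200 × 0.6371 ≈ 70844.2 m.
Maximum E–W displacement: 0.0005 × 70844.2 = 35.4221 m.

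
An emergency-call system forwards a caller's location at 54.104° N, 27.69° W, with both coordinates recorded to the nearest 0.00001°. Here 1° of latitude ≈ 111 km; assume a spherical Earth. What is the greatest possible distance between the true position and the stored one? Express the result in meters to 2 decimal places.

Rounding to 5 decimal places leaves each coordinate within ±5e-06° of the true value.
Latitude error → 5e-06 × 111000 = 0.555 m along the meridian.
East–west component at 54.104°: 5e-06° × 111000 × cos 54.104° ≈ 5e-06 × 65081.1 ≈ 0.325405 m.
Worst case both components are at the extreme and orthogonal: √(0.555² + 0.325405²) ≈ 0.643361 m.

0.64 meters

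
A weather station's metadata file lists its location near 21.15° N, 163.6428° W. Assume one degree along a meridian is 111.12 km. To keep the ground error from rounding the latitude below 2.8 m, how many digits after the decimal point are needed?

One degree of latitude covers 111120 m.
Rounding to N decimal places gives at most 0.5 × 10⁻ᴺ degrees of error, i.e. 0.5 × 10⁻ᴺ × 111120 m.
Need 0.5 × 111120 × 10⁻ᴺ ≤ 2.8 → 10⁻ᴺ ≤ 5.040e-05, so N ≥ 4.30.
N = 4 would give 5.56 m (too coarse); N = 5 gives 0.556 m ≤ 2.8 m.

5 decimal places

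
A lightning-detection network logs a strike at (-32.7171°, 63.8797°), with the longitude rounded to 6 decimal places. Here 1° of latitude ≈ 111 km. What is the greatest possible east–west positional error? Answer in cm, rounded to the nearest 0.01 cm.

Rounding to 6 decimal places leaves the longitude within ±5e-07° of the true value.
One degree of longitude at 32.7171° is 111000 × cos 32.7171° ≈ 111000 × 0.8413 = 93389.8 m.
So at most 5e-07° × 93389.8 ≈ 0.0466949 m east–west.
That is 0.0466949 m = 4.6695 cm.

4.67 cm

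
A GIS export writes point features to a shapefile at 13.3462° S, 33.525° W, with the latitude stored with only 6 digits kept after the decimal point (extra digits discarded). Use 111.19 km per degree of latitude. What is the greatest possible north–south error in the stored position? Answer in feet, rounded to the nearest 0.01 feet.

Truncating at 6 decimal places can drop up to a full unit in the last place, so the latitude may be off by as much as 1e-06°.
Along the meridian that is 1e-06° × 111190 m/° = 0.11119 m.
Converting: 0.11119 m × 3.2808 ft/m ≈ 0.3648 ft.

0.36 feet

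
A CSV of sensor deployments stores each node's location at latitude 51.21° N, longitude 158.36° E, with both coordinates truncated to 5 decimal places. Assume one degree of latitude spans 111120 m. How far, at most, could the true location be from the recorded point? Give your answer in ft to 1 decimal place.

Truncating at 5 decimal places can drop up to a full unit in the last place, so each coordinate may be off by as much as 1e-05°.
N–S: 1e-05° × 111120 m/° = 1.1112 m.
East–west component at 51.21°: 1e-05° × 111120 × cos 51.21° ≈ 1e-05 × 69613.1 ≈ 0.696131 m.
Worst case both components are at the extreme and orthogonal: √(1.1112² + 0.696131²) ≈ 1.31125 m.
In feet: 1.31125 m ÷ 0.3048 ≈ 4.302 ft.

4.3 ft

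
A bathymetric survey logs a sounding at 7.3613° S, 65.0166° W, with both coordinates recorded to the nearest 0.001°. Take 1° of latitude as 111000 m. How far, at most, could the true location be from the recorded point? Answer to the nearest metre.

Rounding to 3 decimal places leaves each coordinate within ±0.0005° of the true value.
Latitude error → 0.0005 × 111000 = 55.5 m along the meridian.
E–W at 7.3613°: 0.0005° × 111000 × cos 7.3613° = 0.0005 × 111000 × 0.9918 ≈ 55.0426 m.
The two errors are perpendicular, so the maximum displacement is √(55.5² + 55.0426²) ≈ 78.1661 m.

78 metres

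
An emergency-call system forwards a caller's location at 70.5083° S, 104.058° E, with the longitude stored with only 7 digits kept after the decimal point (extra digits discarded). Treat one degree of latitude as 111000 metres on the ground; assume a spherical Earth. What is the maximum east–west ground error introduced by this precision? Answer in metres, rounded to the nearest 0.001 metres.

Truncating at 7 decimal places can drop up to a full unit in the last place, so the longitude may be off by as much as 1e-07°.
Parallels shrink by cos φ, so at 70.5083° a degree of longitude is 111000 × 0.3337 ≈ 37037.4 m.
So at most 1e-07° × 37037.4 ≈ 0.00370374 m east–west.

0.004 metres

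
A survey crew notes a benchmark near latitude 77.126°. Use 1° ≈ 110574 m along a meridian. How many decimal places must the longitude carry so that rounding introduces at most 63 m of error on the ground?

At 77.126° one degree of longitude covers 110574 × cos 77.126° ≈ 110574 × 0.2228 ≈ 24636.7 m.
With N decimal places the half-ulp bound is 0.5·10⁻ᴺ°, or 0.5·10⁻ᴺ × 24636.7 m on the ground.
Setting 12318.4 × 10⁻ᴺ ≤ 63 gives 10ᴺ ≥ 195.5, i.e. N ≥ 2.29.
At 2 places the error can reach 123 m, but 3 places keeps it to 12.3 m.

3 decimal places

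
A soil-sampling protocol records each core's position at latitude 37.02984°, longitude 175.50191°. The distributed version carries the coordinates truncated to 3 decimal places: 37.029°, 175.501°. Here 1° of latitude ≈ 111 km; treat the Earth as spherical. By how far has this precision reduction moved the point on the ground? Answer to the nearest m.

The latitude changed by +0.00084° and the longitude by +0.00091°.
N–S: 0.00084° × 111000 m/° = 93.24 m.
E–W at 37.029°: 0.00091° × 111000 × cos 37.029° = 0.00091 × 111000 × 0.7983 ≈ 80.6394 m.
Combined displacement = (93.24² + 80.6394²)^½ ≈ 123.274 m.

123 m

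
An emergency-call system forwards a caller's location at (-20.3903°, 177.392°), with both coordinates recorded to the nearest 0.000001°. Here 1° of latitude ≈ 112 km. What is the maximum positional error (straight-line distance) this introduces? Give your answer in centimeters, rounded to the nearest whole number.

8 centimeters

Rounding to 6 decimal places leaves each coordinate within ±5e-07° of the true value.
N–S: 5e-07° × 112000 m/° = 0.056 m.
East–west component at 20.3903°: 5e-07° × 112000 × cos 20.3903° ≈ 5e-07 × 104982 ≈ 0.0524911 m.
Combining orthogonally: (0.056² + 0.0524911²)^½ ≈ 0.0767549 m.
That is 0.0767549 m = 7.6755 cm.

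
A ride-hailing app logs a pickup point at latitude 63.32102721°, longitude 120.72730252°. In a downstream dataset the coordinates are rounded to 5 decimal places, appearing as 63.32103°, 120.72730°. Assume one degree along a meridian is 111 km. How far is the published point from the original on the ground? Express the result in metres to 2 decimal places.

The latitude changed by -0.00000279° and the longitude by +0.00000252°.
North–south shift: -0.00000279 × 111000 = -0.30969 m.
East–west at this latitude: 0.00000252° × 111000 × cos 63.321° ≈ 0.00000252 × 49838 = 0.125592 m.
Distance: √(0.30969² + 0.125592²) ≈ 0.334187 m.

0.33 metres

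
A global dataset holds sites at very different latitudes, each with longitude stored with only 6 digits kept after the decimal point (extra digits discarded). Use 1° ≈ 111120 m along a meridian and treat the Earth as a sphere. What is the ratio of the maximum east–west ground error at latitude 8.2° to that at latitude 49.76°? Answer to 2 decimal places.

1.53

Truncating at 6 decimal places can drop up to a full unit in the last place, so the longitude may be off by as much as 1e-06°.
At 8.2°: 1e-06° × 111120 × cos 8.2° = 1e-06 × 111120 × 0.9898 ≈ 0.10998 m.
Error at 49.76° = 1e-06° × 111120 × cos 49.76° ≈ 0.11112 × 0.6460 = 0.071782 m.
Ratio: 0.10998 / 0.071782 = cos 8.2° / cos 49.76° ≈ 1.5322.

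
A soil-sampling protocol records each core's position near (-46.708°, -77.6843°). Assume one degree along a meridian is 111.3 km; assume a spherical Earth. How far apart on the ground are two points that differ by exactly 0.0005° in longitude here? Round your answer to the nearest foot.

At 46.708° a degree of longitude is 111300 × cos 46.708° ≈ 76320.3 m, so 0.0005° corresponds to 38.1601 m.
Converting: 38.1601 m × 3.2808 ft/m ≈ 125.2 ft.

125 feet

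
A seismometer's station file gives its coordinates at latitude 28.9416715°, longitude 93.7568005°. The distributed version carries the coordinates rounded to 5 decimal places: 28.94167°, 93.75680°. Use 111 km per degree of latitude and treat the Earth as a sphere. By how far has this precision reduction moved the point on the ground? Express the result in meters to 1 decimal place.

0.2 meters

Δlat = 28.9416715 − 28.94167 = +0.0000015°; Δlon = 93.7568005 − 93.75680 = +0.0000005°.
N–S: 0.0000015° × 111000 m/° = 0.1665 m.
East–west at this latitude: 0.0000005° × 111000 × cos 28.9417° ≈ 0.0000005 × 97137.5 = 0.0485688 m.
Hypotenuse of the two orthogonal shifts: √(0.1665² + 0.0485688²) = 0.173439 m.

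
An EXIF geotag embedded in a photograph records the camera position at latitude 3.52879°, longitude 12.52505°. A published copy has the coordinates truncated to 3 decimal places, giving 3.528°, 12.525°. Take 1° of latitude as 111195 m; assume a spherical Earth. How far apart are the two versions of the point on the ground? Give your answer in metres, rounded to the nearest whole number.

The latitude changed by +0.00079° and the longitude by +0.00005°.
N–S: 0.00079° × 111195 m/° = 87.844 m.
E–W at 3.528°: 0.00005° × 111195 × cos 3.528° = 0.00005 × 111195 × 0.9981 ≈ 5.54921 m.
Combined displacement = (87.844² + 5.54921²)^½ ≈ 88.0192 m.

88 metres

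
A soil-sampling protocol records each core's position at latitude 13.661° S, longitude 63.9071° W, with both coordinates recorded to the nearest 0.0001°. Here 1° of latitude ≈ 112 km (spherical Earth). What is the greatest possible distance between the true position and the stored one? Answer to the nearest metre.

8 metres

Rounding to 4 decimal places leaves each coordinate within ±5e-05° of the true value.
Latitude error → 5e-05 × 112000 = 5.6 m along the meridian.
East–west component at 13.661°: 5e-05° × 112000 × cos 13.661° ≈ 5e-05 × 108832 ≈ 5.44158 m.
The two errors are perpendicular, so the maximum displacement is √(5.6² + 5.44158²) ≈ 7.80838 m.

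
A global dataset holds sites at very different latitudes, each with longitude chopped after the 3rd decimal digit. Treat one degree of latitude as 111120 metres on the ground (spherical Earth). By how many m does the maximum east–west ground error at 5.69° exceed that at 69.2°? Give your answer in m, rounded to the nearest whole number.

71 m

Truncating at 3 decimal places can drop up to a full unit in the last place, so the longitude may be off by as much as 0.001°.
At 5.69°: 0.001° × 111120 × cos 5.69° = 0.001 × 111120 × 0.9951 ≈ 110.57 m.
At 69.2°: 0.001° × 111120 × cos 69.2° = 0.001 × 111120 × 0.3551 ≈ 39.459 m.
Difference: 110.57 − 39.459 = 71.113 m.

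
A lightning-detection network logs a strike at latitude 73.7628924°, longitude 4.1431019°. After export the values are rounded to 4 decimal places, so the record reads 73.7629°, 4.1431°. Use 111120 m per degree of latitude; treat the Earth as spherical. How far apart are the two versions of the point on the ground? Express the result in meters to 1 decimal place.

The latitude changed by -0.0000076° and the longitude by +0.0000019°.
North–south shift: -0.0000076 × 111120 = -0.844512 m.
East–west at this latitude: 0.0000019° × 111120 × cos 73.7629° ≈ 0.0000019 × 31070.6 = 0.0590341 m.
Hypotenuse of the two orthogonal shifts: √(0.844512² + 0.0590341²) = 0.846573 m.

0.8 meters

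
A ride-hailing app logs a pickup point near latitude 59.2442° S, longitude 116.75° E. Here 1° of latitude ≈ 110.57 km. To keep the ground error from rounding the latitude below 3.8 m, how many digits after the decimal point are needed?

One degree of latitude covers 110570 m.
With N decimal places the half-ulp bound is 0.5·10⁻ᴺ°, or 0.5·10⁻ᴺ × 110570 m on the ground.
Need 0.5 × 110570 × 10⁻ᴺ ≤ 3.8 → 10⁻ᴺ ≤ 6.873e-05, so N ≥ 4.16.
At 4 places the error can reach 5.53 m, but 5 places keeps it to 0.553 m.

5 decimal places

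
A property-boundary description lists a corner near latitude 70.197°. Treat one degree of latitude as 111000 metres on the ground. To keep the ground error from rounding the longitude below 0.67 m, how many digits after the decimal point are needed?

At 70.197° one degree of longitude covers 111000 × cos 70.197° ≈ 111000 × 0.3388 ≈ 37605.4 m.
Rounding to N decimal places gives at most 0.5 × 10⁻ᴺ degrees of error, i.e. 0.5 × 10⁻ᴺ × 37605.4 m.
Need 0.5 × 37605.4 × 10⁻ᴺ ≤ 0.67 → 10⁻ᴺ ≤ 3.563e-05, so N ≥ 4.45.
N = 4 would give 1.88 m (too coarse); N = 5 gives 0.188 m ≤ 0.67 m.

5 decimal places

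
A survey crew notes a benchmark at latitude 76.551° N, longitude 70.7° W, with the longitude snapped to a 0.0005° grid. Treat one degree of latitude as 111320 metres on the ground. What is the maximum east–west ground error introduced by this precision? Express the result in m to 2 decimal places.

6.47 m

With a 0.0005° grid the true value lies within half a step, ±0.0005°/2 = ±0.00025°, of the stored one.
Parallels shrink by cos φ, so at 76.551° a degree of longitude is 111320 × 0.2326 ≈ 25890.8 m.
East–west error: 0.00025° × 25890.8 m/° ≈ 6.47269 m.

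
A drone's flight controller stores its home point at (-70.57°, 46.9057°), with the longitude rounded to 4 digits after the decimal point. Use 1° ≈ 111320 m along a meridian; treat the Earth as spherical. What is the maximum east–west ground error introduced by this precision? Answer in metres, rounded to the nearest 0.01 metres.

1.85 metres

Rounding to 4 decimal places leaves the longitude within ±5e-05° of the true value.
At latitude 70.57° a degree of longitude spans 111320 m × cos 70.57° = 111320 × 0.3327 ≈ 37031.1 m.
So at most 5e-05° × 37031.1 ≈ 1.85156 m east–west.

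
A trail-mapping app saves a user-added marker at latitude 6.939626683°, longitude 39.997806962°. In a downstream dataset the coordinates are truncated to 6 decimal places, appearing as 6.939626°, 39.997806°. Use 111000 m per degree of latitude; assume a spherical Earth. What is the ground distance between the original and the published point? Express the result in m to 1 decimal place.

Δlat = 6.939626683 − 6.939626 = +0.000000683°; Δlon = 39.997806962 − 39.997806 = +0.000000962°.
North–south shift: 0.000000683 × 111000 = 0.075813 m.
East–west at this latitude: 0.000000962° × 111000 × cos 6.93963° ≈ 0.000000962 × 110187 = 0.106 m.
Hypotenuse of the two orthogonal shifts: √(0.075813² + 0.106²) = 0.130321 m.

0.1 m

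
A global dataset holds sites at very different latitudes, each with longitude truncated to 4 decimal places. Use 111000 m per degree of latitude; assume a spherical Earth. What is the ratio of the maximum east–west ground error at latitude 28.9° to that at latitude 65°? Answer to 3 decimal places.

2.072

Truncating at 4 decimal places can drop up to a full unit in the last place, so the longitude may be off by as much as 0.0001°.
At 28.9°: 0.0001° × 111000 × cos 28.9° = 0.0001 × 111000 × 0.8755 ≈ 9.7177 m.
At 65°: 0.0001° × 111000 × cos 65° = 0.0001 × 111000 × 0.4226 ≈ 4.6911 m.
Ratio: 9.7177 / 4.6911 = cos 28.9° / cos 65° ≈ 2.0715.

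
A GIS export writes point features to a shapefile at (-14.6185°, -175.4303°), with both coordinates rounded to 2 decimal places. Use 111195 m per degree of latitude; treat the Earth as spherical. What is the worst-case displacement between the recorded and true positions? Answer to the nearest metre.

774 metres

Rounding to 2 decimal places leaves each coordinate within ±0.005° of the true value.
North–south component: 0.005° × 111195 = 555.975 m.
E–W at 14.6185°: 0.005° × 111195 × cos 14.6185° = 0.005 × 111195 × 0.9676 ≈ 537.977 m.
Worst case both components are at the extreme and orthogonal: √(555.975² + 537.977²) ≈ 773.645 m.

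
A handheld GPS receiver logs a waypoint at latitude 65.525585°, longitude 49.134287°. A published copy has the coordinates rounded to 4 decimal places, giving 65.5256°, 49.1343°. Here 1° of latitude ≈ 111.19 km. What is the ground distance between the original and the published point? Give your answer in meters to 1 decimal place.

Δlat = 65.525585 − 65.5256 = -0.000015°; Δlon = 49.134287 − 49.1343 = -0.000013°.
N–S: -0.000015° × 111190 m/° = -1.66785 m.
E–W at 65.5256°: -0.000013° × 111190 × cos 65.5256° = -0.000013 × 111190 × 0.4143 ≈ -0.598839 m.
Combined displacement = (1.66785² + 0.598839²)^½ ≈ 1.7721 m.

1.8 meters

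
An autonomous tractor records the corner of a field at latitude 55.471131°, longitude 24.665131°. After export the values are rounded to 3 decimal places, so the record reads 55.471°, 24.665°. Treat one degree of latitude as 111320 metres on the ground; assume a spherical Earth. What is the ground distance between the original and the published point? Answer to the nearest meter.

17 meters

Δlat = 55.471131 − 55.471 = +0.000131°; Δlon = 24.665131 − 24.665 = +0.000131°.
N–S: 0.000131° × 111320 m/° = 14.5829 m.
East–west at this latitude: 0.000131° × 111320 × cos 55.471° ≈ 0.000131 × 63098.8 = 8.26594 m.
Hypotenuse of the two orthogonal shifts: √(14.5829² + 8.26594²) = 16.7627 m.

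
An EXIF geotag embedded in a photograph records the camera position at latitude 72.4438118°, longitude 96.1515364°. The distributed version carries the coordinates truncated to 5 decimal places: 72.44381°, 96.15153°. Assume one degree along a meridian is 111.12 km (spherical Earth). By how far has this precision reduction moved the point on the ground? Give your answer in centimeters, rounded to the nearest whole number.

29 centimeters

Δlat = 72.4438118 − 72.44381 = +0.0000018°; Δlon = 96.1515364 − 96.15153 = +0.0000064°.
North–south shift: 0.0000018 × 111120 = 0.200016 m.
E–W at 72.4438°: 0.0000064° × 111120 × cos 72.4438° = 0.0000064 × 111120 × 0.3016 ≈ 0.214517 m.
Hypotenuse of the two orthogonal shifts: √(0.200016² + 0.214517²) = 0.293299 m.
That is 0.293299 m = 29.33 cm.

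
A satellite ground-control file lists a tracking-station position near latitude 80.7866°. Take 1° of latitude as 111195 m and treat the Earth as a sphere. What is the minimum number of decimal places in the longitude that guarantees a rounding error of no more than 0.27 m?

5 decimal places

At 80.7866° one degree of longitude covers 111195 × cos 80.7866° ≈ 111195 × 0.1601 ≈ 17803.7 m.
With N decimal places the half-ulp bound is 0.5·10⁻ᴺ°, or 0.5·10⁻ᴺ × 17803.7 m on the ground.
Setting 8901.83 × 10⁻ᴺ ≤ 0.27 gives 10ᴺ ≥ 3.297e+04, i.e. N ≥ 4.52.
At 4 places the error can reach 0.89 m, but 5 places keeps it to 0.089 m.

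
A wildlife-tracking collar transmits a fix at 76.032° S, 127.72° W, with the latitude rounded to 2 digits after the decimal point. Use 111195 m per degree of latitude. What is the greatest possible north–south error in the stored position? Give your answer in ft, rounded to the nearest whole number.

Rounding to 2 decimal places leaves the latitude within ±0.005° of the true value.
Along the meridian that is 0.005° × 111195 m/° = 555.975 m.
In feet: 555.975 m ÷ 0.3048 ≈ 1824.1 ft.

1824 ft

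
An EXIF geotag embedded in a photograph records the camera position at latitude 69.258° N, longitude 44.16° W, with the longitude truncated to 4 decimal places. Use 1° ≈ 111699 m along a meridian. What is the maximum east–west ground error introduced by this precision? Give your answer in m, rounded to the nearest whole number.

Truncating at 4 decimal places can drop up to a full unit in the last place, so the longitude may be off by as much as 0.0001°.
Parallels shrink by cos φ, so at 69.258° a degree of longitude is 111699 × 0.3542 ≈ 39559.4 m.
Maximum E–W displacement: 0.0001 × 39559.4 = 3.95594 m.

4 m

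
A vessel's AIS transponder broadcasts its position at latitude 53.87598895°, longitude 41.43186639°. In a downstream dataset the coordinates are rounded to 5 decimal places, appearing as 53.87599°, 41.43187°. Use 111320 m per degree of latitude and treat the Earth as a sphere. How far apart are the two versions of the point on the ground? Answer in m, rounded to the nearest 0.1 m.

The latitude changed by -0.00000105° and the longitude by -0.00000361°.
North–south shift: -0.00000105 × 111320 = -0.116886 m.
E–W at 53.876°: -0.00000361° × 111320 × cos 53.876° = -0.00000361 × 111320 × 0.5895 ≈ -0.236914 m.
Hypotenuse of the two orthogonal shifts: √(0.116886² + 0.236914²) = 0.264179 m.

0.3 m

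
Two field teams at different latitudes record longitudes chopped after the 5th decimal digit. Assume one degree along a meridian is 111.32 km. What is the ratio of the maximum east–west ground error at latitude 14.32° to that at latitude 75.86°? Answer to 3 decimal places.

3.966

Truncating at 5 decimal places can drop up to a full unit in the last place, so the longitude may be off by as much as 1e-05°.
Error at 14.32° = 1e-05° × 111320 × cos 14.32° ≈ 1.1132 × 0.9689 = 1.0786 m.
At 75.86°: 1e-05° × 111320 × cos 75.86° = 1e-05 × 111320 × 0.2443 ≈ 0.27195 m.
Ratio: 1.0786 / 0.27195 = cos 14.32° / cos 75.86° ≈ 3.9663.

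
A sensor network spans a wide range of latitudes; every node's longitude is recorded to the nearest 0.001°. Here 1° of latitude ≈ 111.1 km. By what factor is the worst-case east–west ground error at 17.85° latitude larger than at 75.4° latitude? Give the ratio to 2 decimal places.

3.78

Rounding to 3 decimal places leaves the longitude within ±0.0005° of the true value.
Error at 17.85° = 0.0005° × 111100 × cos 17.85° ≈ 55.55 × 0.9519 = 52.876 m.
At 75.4°: 0.0005° × 111100 × cos 75.4° = 0.0005 × 111100 × 0.2521 ≈ 14.002 m.
The ratio reduces to cos 17.85° / cos 75.4° = 0.9519/0.2521 ≈ 3.7762.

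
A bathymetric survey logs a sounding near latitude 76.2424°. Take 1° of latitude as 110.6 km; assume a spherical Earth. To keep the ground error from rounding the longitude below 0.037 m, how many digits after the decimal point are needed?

6

At 76.2424° one degree of longitude covers 110600 × cos 76.2424° ≈ 110600 × 0.2378 ≈ 26302.3 m.
With N decimal places the half-ulp bound is 0.5·10⁻ᴺ°, or 0.5·10⁻ᴺ × 26302.3 m on the ground.
Need 0.5 × 26302.3 × 10⁻ᴺ ≤ 0.037 → 10⁻ᴺ ≤ 2.813e-06, so N ≥ 5.55.
So 6 decimal places suffice (0.0132 m); 5 would allow up to 0.132 m.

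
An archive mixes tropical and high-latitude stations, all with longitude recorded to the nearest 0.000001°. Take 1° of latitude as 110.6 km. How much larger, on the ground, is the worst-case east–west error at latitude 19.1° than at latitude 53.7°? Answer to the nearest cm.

2 cm

Rounding to 6 decimal places leaves the longitude within ±5e-07° of the true value.
Error at 19.1° = 5e-07° × 110600 × cos 19.1° ≈ 0.0553 × 0.9449 = 0.052256 m.
At 53.7°: 5e-07° × 110600 × cos 53.7° = 5e-07 × 110600 × 0.5920 ≈ 0.032738 m.
Difference: 0.052256 − 0.032738 = 0.019517 m.
That is 0.0195173 m = 1.9517 cm.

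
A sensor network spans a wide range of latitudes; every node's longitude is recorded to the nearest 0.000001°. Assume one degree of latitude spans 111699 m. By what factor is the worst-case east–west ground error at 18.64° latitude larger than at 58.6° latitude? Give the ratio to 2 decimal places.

1.82

Rounding to 6 decimal places leaves the longitude within ±5e-07° of the true value.
Error at 18.64° = 5e-07° × 111699 × cos 18.64° ≈ 0.055849 × 0.9475 = 0.05292 m.
Error at 58.6° = 5e-07° × 111699 × cos 58.6° ≈ 0.055849 × 0.5210 = 0.029098 m.
The ratio reduces to cos 18.64° / cos 58.6° = 0.9475/0.5210 ≈ 1.8187.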